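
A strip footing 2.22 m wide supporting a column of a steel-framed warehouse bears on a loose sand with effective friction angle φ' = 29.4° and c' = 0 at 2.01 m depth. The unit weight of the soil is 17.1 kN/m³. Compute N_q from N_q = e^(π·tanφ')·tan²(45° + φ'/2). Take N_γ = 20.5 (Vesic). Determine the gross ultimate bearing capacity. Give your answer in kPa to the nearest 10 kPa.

tan29.4° = 0.5635, so N_q = e^(π×0.5635)·tan²(59.7°) = 5.872 × 2.929 = 17.2.
q = γ·D_f = 17.1 × 2.01 = 34.371 kPa.
q·N_q = 34.371 × 17.196 = 591.06 kPa
0.5·γ·B·N_γ = 0.5 × 17.1 × 2.22 × 20.5 = 389.11 kPa
q_ult = 591.06 + 389.11 = 980.17 kPa.

q_ult ≈ 980 kPa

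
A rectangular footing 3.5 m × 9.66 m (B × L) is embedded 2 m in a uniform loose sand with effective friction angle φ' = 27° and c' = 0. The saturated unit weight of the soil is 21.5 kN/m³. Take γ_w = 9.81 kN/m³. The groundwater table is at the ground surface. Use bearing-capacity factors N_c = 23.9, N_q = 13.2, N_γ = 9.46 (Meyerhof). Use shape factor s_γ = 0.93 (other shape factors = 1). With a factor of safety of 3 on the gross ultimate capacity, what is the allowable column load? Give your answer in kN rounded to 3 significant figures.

P_all ≈ 5510 kN

Water table at ground surface, so effective unit weight γ' = 21.5 − 9.81 = 11.69 kN/m³ is used throughout; overburden q = 11.69 × 2 = 23.38 kPa; the same γ' applies in the ½γBN_γ term.
Surcharge term q·N_q = 23.38 × 13.2 = 308.62 kPa; self-weight term 0.5·γ·B·N_γ·s_γ = 0.5 × 11.69 × 3.5 × 9.46 × 0.93 = 179.98 kPa.
q_ult = 308.62 + 179.98 = 488.6 kPa.
Gross allowable pressure q_all = 488.6 / 3 = 162.87 kPa.
Footing area = 33.81 m², so allowable column load = 162.87 × 33.81 = 5506.5 kN.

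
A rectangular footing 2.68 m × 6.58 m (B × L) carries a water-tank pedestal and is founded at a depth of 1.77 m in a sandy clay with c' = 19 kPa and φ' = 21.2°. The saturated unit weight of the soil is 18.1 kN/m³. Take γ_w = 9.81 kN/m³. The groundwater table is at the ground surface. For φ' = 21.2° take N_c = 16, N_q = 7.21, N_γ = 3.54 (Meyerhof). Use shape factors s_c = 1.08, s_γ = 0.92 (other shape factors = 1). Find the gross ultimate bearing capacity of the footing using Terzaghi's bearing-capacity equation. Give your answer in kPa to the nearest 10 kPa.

q_ult ≈ 470 kPa

γ' = 18.1 − 9.81 = 8.29 kN/m³ (submerged throughout). q = 8.29 × 1.77 = 14.673 kPa; the same γ' applies in the ½γBN_γ term.
c·N_c·s_c = 19 × 16 × 1.08 = 328.32 kPa
q·N_q = 14.673 × 7.21 = 105.79 kPa
0.5·γ·B·N_γ·s_γ = 0.5 × 8.29 × 2.68 × 3.54 × 0.92 = 36.178 kPa
q_ult = 328.32 + 105.79 + 36.178 = 470.29 kPa.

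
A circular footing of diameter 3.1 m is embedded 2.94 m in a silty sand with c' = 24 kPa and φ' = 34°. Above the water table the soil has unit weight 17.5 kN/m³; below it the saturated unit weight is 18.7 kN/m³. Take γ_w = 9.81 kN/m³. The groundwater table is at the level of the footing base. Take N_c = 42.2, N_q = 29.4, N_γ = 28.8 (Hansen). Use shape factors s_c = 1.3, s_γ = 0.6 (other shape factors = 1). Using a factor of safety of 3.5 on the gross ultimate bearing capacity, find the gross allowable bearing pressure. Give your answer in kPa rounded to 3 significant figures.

Effective surcharge at the founding depth q = γ·D_f = 17.5 × 2.94 = 51.45 kPa.
The water table coincides with the base, so in the self-weight term γ → γ' = 8.89 kN/m³.
q_ult = c·N_c·s_c + q·N_q + 0.5·γ·B·N_γ·s_γ
     = 24 × 42.2 × 1.3 + 51.45 × 29.4 + 0.5 × 8.89 × 3.1 × 28.8 × 0.6
     = 1316.6 + 1512.6 + 238.11 = 3067.4 kPa.
q_all = 3067.4 / 3.5 = 876.39 kPa.

q_all ≈ 876 kPa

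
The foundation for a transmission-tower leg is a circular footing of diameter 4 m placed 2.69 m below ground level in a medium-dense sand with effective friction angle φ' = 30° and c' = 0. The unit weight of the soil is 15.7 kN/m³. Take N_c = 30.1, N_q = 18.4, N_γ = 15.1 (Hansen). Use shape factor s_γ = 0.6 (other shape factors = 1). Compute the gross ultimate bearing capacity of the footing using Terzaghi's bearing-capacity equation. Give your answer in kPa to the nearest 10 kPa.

Effective surcharge at the founding depth q = γ·D_f = 15.7 × 2.69 = 42.233 kPa.
q_ult = q·N_q + 0.5·γ·B·N_γ·s_γ
     = 42.233 × 18.4 + 0.5 × 15.7 × 4 × 15.1 × 0.6
     = 777.09 + 284.48 = 1061.6 kPa.

q_ult ≈ 1060 kPa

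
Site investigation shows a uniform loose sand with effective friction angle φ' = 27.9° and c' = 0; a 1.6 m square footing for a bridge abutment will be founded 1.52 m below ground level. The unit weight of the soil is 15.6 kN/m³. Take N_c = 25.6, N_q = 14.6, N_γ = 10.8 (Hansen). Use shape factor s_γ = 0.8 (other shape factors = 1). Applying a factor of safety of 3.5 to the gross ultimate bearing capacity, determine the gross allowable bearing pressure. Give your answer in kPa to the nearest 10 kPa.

q_all ≈ 130 kPa

Effective surcharge at the founding depth q = γ·D_f = 15.6 × 1.52 = 23.712 kPa.
q_ult = q·N_q + 0.5·γ·B·N_γ·s_γ
     = 23.712 × 14.6 + 0.5 × 15.6 × 1.6 × 10.8 × 0.8
     = 346.2 + 107.83 = 454.02 kPa.
q_all = q_ult / FS = 454.02 / 3.5 = 129.72 kPa.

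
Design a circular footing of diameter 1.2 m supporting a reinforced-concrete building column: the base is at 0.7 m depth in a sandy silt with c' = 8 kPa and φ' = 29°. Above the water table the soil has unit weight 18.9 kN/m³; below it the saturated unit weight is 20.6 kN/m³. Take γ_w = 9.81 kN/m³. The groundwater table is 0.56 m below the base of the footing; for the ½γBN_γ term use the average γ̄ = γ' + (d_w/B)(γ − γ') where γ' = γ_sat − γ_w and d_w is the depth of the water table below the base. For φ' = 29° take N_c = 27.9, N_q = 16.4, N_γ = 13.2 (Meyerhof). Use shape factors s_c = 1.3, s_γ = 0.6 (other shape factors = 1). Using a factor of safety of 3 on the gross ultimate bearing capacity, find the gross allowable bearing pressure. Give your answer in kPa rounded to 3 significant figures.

q_all ≈ 192 kPa

Effective surcharge at the founding depth q = γ·D_f = 18.9 × 0.7 = 13.23 kPa.
With d_w = 0.56 m < B, γ̄ = 10.79 + (0.56/1.2) × (18.9 − 10.79) = 14.575 kN/m³.
q_ult = c·N_c·s_c + q·N_q + 0.5·γ·B·N_γ·s_γ
     = 8 × 27.9 × 1.3 + 13.23 × 16.4 + 0.5 × 14.575 × 1.2 × 13.2 × 0.6
     = 290.16 + 216.97 + 69.259 = 576.39 kPa.
q_all = 576.39 / 3 = 192.13 kPa.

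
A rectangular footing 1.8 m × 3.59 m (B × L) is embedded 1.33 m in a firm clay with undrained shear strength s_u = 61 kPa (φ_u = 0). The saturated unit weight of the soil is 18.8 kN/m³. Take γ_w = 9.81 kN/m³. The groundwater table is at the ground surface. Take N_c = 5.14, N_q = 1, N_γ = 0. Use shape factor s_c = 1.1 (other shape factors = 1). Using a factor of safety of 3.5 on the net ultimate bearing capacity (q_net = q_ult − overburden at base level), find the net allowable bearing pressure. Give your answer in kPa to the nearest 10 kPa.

Water table at ground surface, so effective unit weight γ' = 18.8 − 9.81 = 8.99 kN/m³ is used throughout; overburden q = 8.99 × 1.33 = 11.957 kPa.
Cohesion term c·N_c·s_c = 61 × 5.14 × 1.1 = 344.89 kPa; surcharge term q·N_q = 11.957 × 1 = 11.957 kPa.
q_ult = 344.89 + 11.957 = 356.85 kPa.
q_net = 356.85 − 11.957 = 344.89 kPa.
q_all(net) = 344.89 / 3.5 = 98.541 kPa.

q_all(net) ≈ 100 kPa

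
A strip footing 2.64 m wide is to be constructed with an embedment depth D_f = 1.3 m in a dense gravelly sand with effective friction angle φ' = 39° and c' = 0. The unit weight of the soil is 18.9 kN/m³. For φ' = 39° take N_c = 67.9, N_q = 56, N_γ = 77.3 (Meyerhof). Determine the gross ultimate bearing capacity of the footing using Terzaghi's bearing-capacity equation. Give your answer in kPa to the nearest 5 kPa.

q = γ·D_f = 18.9 × 1.3 = 24.57 kPa.
q·N_q = 24.57 × 56 = 1375.9 kPa
0.5·γ·B·N_γ = 0.5 × 18.9 × 2.64 × 77.3 = 1928.5 kPa
q_ult = 1375.9 + 1928.5 = 3304.4 kPa.

q_ult ≈ 3305 kPa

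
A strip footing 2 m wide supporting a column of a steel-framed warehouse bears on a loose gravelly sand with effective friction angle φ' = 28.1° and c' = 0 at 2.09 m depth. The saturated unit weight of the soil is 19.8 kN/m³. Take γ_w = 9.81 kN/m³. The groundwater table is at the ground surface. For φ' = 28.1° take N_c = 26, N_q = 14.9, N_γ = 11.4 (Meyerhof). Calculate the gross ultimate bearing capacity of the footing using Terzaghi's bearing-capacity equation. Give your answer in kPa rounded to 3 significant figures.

q_ult ≈ 425 kPa

Water table at ground surface, so effective unit weight γ' = 19.8 − 9.81 = 9.99 kN/m³ is used throughout; overburden q = 9.99 × 2.09 = 20.879 kPa; the same γ' applies in the ½γBN_γ term.
Surcharge term q·N_q = 20.879 × 14.9 = 311.1 kPa; self-weight term 0.5·γ·B·N_γ = 0.5 × 9.99 × 2 × 11.4 = 113.89 kPa.
q_ult = 311.1 + 113.89 = 424.98 kPa.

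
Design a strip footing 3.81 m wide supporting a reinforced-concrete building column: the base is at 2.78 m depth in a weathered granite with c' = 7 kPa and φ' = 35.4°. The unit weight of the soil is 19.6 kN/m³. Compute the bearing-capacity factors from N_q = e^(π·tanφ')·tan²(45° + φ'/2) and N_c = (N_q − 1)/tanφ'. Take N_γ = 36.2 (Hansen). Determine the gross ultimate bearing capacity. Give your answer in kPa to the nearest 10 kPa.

tan35.4° = 0.7107, so N_q = e^(π×0.7107)·tan²(62.7°) = 9.324 × 3.754 = 35.
N_c = (35 − 1)/tan35.4° = 47.84.
q = γ·D_f = 19.6 × 2.78 = 54.488 kPa.
c·N_c = 7 × 47.844 = 334.91 kPa
q·N_q = 54.488 × 35.001 = 1907.1 kPa
0.5·γ·B·N_γ = 0.5 × 19.6 × 3.81 × 36.2 = 1351.6 kPa
q_ult = 334.91 + 1907.1 + 1351.6 = 3593.7 kPa.

q_ult ≈ 3590 kPa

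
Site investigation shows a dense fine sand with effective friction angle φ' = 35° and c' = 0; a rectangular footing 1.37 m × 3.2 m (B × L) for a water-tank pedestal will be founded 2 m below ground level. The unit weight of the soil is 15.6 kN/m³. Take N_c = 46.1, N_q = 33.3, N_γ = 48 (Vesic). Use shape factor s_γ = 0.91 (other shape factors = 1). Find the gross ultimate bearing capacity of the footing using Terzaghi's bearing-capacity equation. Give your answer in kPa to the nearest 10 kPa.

q = γ·D_f = 15.6 × 2 = 31.2 kPa.
q·N_q = 31.2 × 33.3 = 1039 kPa
0.5·γ·B·N_γ·s_γ = 0.5 × 15.6 × 1.37 × 48 × 0.91 = 466.76 kPa
q_ult = 1039 + 466.76 = 1505.7 kPa.

q_ult ≈ 1510 kPa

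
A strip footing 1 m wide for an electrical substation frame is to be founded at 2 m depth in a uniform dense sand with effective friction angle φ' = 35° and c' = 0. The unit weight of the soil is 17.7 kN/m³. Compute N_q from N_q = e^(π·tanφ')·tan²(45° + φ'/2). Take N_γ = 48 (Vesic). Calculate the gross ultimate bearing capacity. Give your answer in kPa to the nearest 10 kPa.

q_ult ≈ 1600 kPa

tan35° = 0.7002, so N_q = e^(π×0.7002)·tan²(62.5°) = 9.023 × 3.69 = 33.3.
Effective surcharge at the founding depth q = γ·D_f = 17.7 × 2 = 35.4 kPa.
q_ult = q·N_q + 0.5·γ·B·N_γ
     = 35.4 × 33.296 + 0.5 × 17.7 × 1 × 48
     = 1178.7 + 424.8 = 1603.5 kPa.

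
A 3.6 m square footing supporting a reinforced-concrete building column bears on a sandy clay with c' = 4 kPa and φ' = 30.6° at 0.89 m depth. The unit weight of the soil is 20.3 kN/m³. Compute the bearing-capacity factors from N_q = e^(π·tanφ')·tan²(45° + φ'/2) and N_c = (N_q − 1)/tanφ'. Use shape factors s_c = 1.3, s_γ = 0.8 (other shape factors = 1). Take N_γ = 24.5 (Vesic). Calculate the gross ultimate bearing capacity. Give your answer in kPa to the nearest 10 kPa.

q_ult ≈ 1240 kPa

tan30.6° = 0.5914, so N_q = e^(π×0.5914)·tan²(60.3°) = 6.41 × 3.074 = 19.7.
N_c = (19.7 − 1)/tan30.6° = 31.63.
q = γ·D_f = 20.3 × 0.89 = 18.067 kPa.
c·N_c·s_c = 4 × 31.626 × 1.3 = 164.46 kPa
q·N_q = 18.067 × 19.704 = 355.99 kPa
0.5·γ·B·N_γ·s_γ = 0.5 × 20.3 × 3.6 × 24.5 × 0.8 = 716.18 kPa
q_ult = 164.46 + 355.99 + 716.18 = 1236.6 kPa.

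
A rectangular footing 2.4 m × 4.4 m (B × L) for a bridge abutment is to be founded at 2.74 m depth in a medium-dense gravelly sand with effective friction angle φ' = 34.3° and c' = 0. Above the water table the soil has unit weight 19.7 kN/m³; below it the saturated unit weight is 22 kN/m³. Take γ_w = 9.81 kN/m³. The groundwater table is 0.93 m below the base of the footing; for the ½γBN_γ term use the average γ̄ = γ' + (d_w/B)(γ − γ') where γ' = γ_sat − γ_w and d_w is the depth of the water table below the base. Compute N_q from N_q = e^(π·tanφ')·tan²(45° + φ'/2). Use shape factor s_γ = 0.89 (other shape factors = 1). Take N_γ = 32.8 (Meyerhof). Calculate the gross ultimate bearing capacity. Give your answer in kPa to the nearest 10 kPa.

q_ult ≈ 2180 kPa

tan34.3° = 0.6822, so N_q = e^(π×0.6822)·tan²(62.15°) = 8.525 × 3.582 = 30.54.
Effective surcharge at the founding depth q = γ·D_f = 19.7 × 2.74 = 53.978 kPa.
With d_w = 0.93 m < B, γ̄ = 12.19 + (0.93/2.4) × (19.7 − 12.19) = 15.1 kN/m³.
q_ult = q·N_q + 0.5·γ·B·N_γ·s_γ
     = 53.978 × 30.539 + 0.5 × 15.1 × 2.4 × 32.8 × 0.89
     = 1648.5 + 528.96 = 2177.4 kPa.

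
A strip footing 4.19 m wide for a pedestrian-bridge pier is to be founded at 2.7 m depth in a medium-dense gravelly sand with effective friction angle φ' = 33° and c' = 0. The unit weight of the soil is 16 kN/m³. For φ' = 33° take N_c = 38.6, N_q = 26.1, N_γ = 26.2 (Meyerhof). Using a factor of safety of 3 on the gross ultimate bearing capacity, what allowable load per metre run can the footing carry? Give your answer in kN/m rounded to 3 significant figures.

≈ 2800 kN/m

Effective surcharge at the founding depth q = γ·D_f = 16 × 2.7 = 43.2 kPa.
q_ult = q·N_q + 0.5·γ·B·N_γ
     = 43.2 × 26.1 + 0.5 × 16 × 4.19 × 26.2
     = 1127.5 + 878.22 = 2005.7 kPa.
Gross allowable pressure q_all = 2005.7 / 3 = 668.58 kPa.
Allowable wall load = q_all × B = 668.58 × 4.19 = 2801.4 kN per metre run.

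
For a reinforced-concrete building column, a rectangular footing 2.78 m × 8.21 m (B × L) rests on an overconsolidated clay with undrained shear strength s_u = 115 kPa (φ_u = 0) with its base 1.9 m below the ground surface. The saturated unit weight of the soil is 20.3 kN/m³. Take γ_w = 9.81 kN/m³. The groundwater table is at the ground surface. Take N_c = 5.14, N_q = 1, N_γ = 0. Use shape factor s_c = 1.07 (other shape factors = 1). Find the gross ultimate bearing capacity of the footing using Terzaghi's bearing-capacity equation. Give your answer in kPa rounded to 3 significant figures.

q_ult ≈ 652 kPa

γ' = 20.3 − 9.81 = 10.49 kN/m³ (submerged throughout). q = 10.49 × 1.9 = 19.931 kPa.
c·N_c·s_c = 115 × 5.14 × 1.07 = 632.48 kPa
q·N_q = 19.931 × 1 = 19.931 kPa
q_ult = 632.48 + 19.931 = 652.41 kPa.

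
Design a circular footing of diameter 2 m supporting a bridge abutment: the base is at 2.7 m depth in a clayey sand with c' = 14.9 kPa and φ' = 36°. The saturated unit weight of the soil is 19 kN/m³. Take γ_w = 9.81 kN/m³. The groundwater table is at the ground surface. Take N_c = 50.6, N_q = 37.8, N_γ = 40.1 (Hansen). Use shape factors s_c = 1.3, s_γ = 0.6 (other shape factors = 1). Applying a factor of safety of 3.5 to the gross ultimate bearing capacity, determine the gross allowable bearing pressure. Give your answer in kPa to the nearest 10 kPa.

With the water table at the surface the whole profile is submerged: γ' = 19 − 9.81 = 9.19 kN/m³, so q = γ'·D_f = 24.813 kPa; the same γ' applies in the ½γBN_γ term.
q_ult = c·N_c·s_c + q·N_q + 0.5·γ·B·N_γ·s_γ
     = 14.9 × 50.6 × 1.3 + 24.813 × 37.8 + 0.5 × 9.19 × 2 × 40.1 × 0.6
     = 980.12 + 937.93 + 221.11 = 2139.2 kPa.
q_all = q_ult / FS = 2139.2 / 3.5 = 611.19 kPa.

q_all ≈ 610 kPa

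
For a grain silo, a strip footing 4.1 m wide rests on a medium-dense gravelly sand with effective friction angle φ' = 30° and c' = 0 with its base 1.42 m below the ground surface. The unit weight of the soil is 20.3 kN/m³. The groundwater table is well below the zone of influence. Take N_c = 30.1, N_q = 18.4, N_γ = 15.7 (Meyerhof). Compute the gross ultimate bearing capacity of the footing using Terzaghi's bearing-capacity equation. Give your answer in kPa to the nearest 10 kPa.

q_ult ≈ 1180 kPa

Effective surcharge at the founding depth q = γ·D_f = 20.3 × 1.42 = 28.826 kPa.
q_ult = q·N_q + 0.5·γ·B·N_γ
     = 28.826 × 18.4 + 0.5 × 20.3 × 4.1 × 15.7
     = 530.4 + 653.36 = 1183.8 kPa.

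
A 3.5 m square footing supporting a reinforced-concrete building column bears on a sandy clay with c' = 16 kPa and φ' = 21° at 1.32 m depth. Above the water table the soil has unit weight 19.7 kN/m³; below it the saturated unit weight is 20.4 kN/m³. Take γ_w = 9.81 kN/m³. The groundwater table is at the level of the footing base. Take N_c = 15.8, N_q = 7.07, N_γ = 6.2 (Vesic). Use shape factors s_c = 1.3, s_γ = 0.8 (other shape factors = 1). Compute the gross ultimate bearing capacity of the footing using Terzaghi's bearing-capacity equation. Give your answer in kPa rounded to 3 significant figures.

Overburden at base level: q = 19.7 × 1.32 = 26.004 kPa.
Below the base the soil is submerged, so the ½γBN_γ term uses γ' = 20.4 − 9.81 = 10.59 kN/m³.
Cohesion term c·N_c·s_c = 16 × 15.8 × 1.3 = 328.64 kPa; surcharge term q·N_q = 26.004 × 7.07 = 183.85 kPa; self-weight term 0.5·γ·B·N_γ·s_γ = 0.5 × 10.59 × 3.5 × 6.2 × 0.8 = 91.921 kPa.
q_ult = 328.64 + 183.85 + 91.921 = 604.41 kPa.

q_ult ≈ 604 kPa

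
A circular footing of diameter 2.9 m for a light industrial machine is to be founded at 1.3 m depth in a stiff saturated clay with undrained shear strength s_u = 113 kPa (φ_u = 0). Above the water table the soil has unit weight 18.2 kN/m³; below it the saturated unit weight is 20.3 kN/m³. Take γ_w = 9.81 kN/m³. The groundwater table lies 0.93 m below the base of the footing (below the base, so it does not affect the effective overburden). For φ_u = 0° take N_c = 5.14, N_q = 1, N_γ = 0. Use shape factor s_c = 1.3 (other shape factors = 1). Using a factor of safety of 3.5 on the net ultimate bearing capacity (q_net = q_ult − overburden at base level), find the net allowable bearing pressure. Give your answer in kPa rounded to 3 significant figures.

q = γ·D_f = 18.2 × 1.3 = 23.66 kPa.
c·N_c·s_c = 113 × 5.14 × 1.3 = 755.07 kPa
q·N_q = 23.66 × 1 = 23.66 kPa
q_ult = 755.07 + 23.66 = 778.73 kPa.
q_net = 778.73 − 23.66 = 755.07 kPa.
q_all(net) = 755.07 / 3.5 = 215.73 kPa.

q_all(net) ≈ 216 kPa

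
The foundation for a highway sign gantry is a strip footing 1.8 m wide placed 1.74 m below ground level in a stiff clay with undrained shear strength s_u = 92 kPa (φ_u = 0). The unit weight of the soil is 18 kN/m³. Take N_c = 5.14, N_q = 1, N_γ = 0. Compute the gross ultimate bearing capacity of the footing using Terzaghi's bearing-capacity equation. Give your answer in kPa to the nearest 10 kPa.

Overburden at base level: q = 18 × 1.74 = 31.32 kPa.
Cohesion term c·N_c = 92 × 5.14 = 472.88 kPa; surcharge term q·N_q = 31.32 × 1 = 31.32 kPa.
q_ult = 472.88 + 31.32 = 504.2 kPa.

q_ult ≈ 500 kPa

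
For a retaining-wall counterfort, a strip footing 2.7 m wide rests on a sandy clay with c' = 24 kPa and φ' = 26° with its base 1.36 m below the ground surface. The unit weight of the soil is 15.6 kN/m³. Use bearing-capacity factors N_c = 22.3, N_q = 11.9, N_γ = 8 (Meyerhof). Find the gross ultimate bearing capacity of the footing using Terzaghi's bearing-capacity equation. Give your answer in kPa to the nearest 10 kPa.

q_ult ≈ 960 kPa

Effective surcharge at the founding depth q = γ·D_f = 15.6 × 1.36 = 21.216 kPa.
q_ult = c·N_c + q·N_q + 0.5·γ·B·N_γ
     = 24 × 22.3 + 21.216 × 11.9 + 0.5 × 15.6 × 2.7 × 8
     = 535.2 + 252.47 + 168.48 = 956.15 kPa.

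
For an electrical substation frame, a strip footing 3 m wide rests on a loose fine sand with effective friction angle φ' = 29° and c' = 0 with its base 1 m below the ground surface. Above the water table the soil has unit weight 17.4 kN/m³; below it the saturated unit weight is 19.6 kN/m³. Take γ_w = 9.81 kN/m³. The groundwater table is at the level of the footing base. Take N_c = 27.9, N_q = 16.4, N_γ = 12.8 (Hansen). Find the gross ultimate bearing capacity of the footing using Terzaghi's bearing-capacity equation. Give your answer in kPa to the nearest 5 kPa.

q_ult ≈ 475 kPa

Overburden at base level: q = 17.4 × 1 = 17.4 kPa.
Below the base the soil is submerged, so the ½γBN_γ term uses γ' = 19.6 − 9.81 = 9.79 kN/m³.
Surcharge term q·N_q = 17.4 × 16.4 = 285.36 kPa; self-weight term 0.5·γ·B·N_γ = 0.5 × 9.79 × 3 × 12.8 = 187.97 kPa.
q_ult = 285.36 + 187.97 = 473.33 kPa.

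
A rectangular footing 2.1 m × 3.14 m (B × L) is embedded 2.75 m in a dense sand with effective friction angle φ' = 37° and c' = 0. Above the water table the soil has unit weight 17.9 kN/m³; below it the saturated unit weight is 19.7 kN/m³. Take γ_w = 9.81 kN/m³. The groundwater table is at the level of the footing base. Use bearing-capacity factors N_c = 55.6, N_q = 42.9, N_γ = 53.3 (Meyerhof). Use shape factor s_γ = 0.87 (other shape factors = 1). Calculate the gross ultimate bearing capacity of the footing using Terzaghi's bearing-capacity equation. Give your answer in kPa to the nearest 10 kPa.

Effective surcharge at the founding depth q = γ·D_f = 17.9 × 2.75 = 49.225 kPa.
The water table coincides with the base, so in the self-weight term γ → γ' = 9.89 kN/m³.
q_ult = q·N_q + 0.5·γ·B·N_γ·s_γ
     = 49.225 × 42.9 + 0.5 × 9.89 × 2.1 × 53.3 × 0.87
     = 2111.8 + 481.54 = 2593.3 kPa.

q_ult ≈ 2590 kPa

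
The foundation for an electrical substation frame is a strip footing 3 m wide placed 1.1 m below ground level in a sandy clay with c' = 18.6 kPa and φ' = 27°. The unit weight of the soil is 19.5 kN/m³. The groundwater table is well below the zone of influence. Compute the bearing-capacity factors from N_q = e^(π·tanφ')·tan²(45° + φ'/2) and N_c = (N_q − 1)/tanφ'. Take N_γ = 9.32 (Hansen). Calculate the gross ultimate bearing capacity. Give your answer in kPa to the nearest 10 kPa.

tan27° = 0.5095, so N_q = e^(π×0.5095)·tan²(58.5°) = 4.957 × 2.663 = 13.2.
N_c = (13.2 − 1)/tan27° = 23.94.
q = γ·D_f = 19.5 × 1.1 = 21.45 kPa.
c·N_c = 18.6 × 23.942 = 445.32 kPa
q·N_q = 21.45 × 13.199 = 283.12 kPa
0.5·γ·B·N_γ = 0.5 × 19.5 × 3 × 9.32 = 272.61 kPa
q_ult = 445.32 + 283.12 + 272.61 = 1001.1 kPa.

q_ult ≈ 1000 kPa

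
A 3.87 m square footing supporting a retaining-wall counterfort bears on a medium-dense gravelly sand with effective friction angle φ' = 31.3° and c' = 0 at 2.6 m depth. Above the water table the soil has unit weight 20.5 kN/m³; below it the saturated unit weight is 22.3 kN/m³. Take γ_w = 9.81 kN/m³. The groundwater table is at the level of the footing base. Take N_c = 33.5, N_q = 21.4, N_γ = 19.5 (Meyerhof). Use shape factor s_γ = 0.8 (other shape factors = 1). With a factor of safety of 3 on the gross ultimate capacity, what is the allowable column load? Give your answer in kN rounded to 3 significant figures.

Effective surcharge at the founding depth q = γ·D_f = 20.5 × 2.6 = 53.3 kPa.
The water table coincides with the base, so in the self-weight term γ → γ' = 12.49 kN/m³.
q_ult = q·N_q + 0.5·γ·B·N_γ·s_γ
     = 53.3 × 21.4 + 0.5 × 12.49 × 3.87 × 19.5 × 0.8
     = 1140.6 + 377.02 = 1517.6 kPa.
Gross allowable pressure q_all = 1517.6 / 3 = 505.88 kPa.
Footing area = 14.9769 m², so allowable column load = 505.88 × 14.9769 = 7576.5 kN.

P_all ≈ 7580 kN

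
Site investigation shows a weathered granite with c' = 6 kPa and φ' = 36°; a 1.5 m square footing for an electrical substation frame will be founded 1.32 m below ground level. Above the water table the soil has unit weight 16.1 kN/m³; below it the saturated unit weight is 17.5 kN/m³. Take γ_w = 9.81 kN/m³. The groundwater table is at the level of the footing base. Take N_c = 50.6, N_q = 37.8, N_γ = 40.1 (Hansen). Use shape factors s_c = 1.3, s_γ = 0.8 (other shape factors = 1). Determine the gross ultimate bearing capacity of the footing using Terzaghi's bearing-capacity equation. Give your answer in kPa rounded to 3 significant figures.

q_ult ≈ 1380 kPa

Overburden at base level: q = 16.1 × 1.32 = 21.252 kPa.
Below the base the soil is submerged, so the ½γBN_γ term uses γ' = 17.5 − 9.81 = 7.69 kN/m³.
Cohesion term c·N_c·s_c = 6 × 50.6 × 1.3 = 394.68 kPa; surcharge term q·N_q = 21.252 × 37.8 = 803.33 kPa; self-weight term 0.5·γ·B·N_γ·s_γ = 0.5 × 7.69 × 1.5 × 40.1 × 0.8 = 185.02 kPa.
q_ult = 394.68 + 803.33 + 185.02 = 1383 kPa.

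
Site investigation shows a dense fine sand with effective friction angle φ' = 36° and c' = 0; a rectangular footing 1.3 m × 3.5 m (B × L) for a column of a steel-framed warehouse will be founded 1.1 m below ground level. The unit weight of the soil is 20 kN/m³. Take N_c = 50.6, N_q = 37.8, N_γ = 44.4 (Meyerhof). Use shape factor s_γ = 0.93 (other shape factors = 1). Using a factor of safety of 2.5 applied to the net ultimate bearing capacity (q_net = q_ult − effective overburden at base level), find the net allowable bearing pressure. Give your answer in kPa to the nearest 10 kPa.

q_all(net) ≈ 540 kPa

q = γ·D_f = 20 × 1.1 = 22 kPa.
q·N_q = 22 × 37.8 = 831.6 kPa
0.5·γ·B·N_γ·s_γ = 0.5 × 20 × 1.3 × 44.4 × 0.93 = 536.8 kPa
q_ult = 831.6 + 536.8 = 1368.4 kPa.
Net ultimate: q_net = 1368.4 − 22 = 1346.4 kPa.
q_all(net) = 1346.4 / 2.5 = 538.56 kPa.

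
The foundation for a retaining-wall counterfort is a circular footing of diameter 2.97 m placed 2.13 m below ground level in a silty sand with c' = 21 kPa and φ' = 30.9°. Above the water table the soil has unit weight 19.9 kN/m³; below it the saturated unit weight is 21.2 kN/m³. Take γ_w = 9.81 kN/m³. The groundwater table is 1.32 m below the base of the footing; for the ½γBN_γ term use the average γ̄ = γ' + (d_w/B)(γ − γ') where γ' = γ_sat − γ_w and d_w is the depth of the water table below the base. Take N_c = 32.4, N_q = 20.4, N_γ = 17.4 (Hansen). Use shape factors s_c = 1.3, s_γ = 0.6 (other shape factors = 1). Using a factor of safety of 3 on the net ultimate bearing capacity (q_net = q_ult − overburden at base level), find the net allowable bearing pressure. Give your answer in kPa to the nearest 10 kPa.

q_all(net) ≈ 650 kPa

Overburden at base level: q = 19.9 × 2.13 = 42.387 kPa.
The water table is 1.32 m below the base (< B = 2.97 m), so the ½γBN_γ term uses γ̄ = γ' + (d_w/B)(γ − γ') = 11.39 + (1.32/2.97)(19.9 − 11.39) = 15.172 kN/m³.
Cohesion term c·N_c·s_c = 21 × 32.4 × 1.3 = 884.52 kPa; surcharge term q·N_q = 42.387 × 20.4 = 864.69 kPa; self-weight term 0.5·γ·B·N_γ·s_γ = 0.5 × 15.172 × 2.97 × 17.4 × 0.6 = 235.22 kPa.
q_ult = 884.52 + 864.69 + 235.22 = 1984.4 kPa.
q_net = 1984.4 − 42.387 = 1942 kPa.
q_all(net) = 1942 / 3 = 647.35 kPa.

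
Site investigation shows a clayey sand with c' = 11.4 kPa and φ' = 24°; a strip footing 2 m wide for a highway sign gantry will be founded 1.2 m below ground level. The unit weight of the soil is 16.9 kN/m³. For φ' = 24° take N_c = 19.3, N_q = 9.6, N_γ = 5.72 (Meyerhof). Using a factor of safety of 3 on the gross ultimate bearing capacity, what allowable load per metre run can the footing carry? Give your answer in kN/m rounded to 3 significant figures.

q = γ·D_f = 16.9 × 1.2 = 20.28 kPa.
c·N_c = 11.4 × 19.3 = 220.02 kPa
q·N_q = 20.28 × 9.6 = 194.69 kPa
0.5·γ·B·N_γ = 0.5 × 16.9 × 2 × 5.72 = 96.668 kPa
q_ult = 220.02 + 194.69 + 96.668 = 511.38 kPa.
Gross allowable pressure q_all = 511.38 / 3 = 170.46 kPa.
Allowable wall load = q_all × B = 170.46 × 2 = 340.92 kN per metre run.

≈ 341 kN/m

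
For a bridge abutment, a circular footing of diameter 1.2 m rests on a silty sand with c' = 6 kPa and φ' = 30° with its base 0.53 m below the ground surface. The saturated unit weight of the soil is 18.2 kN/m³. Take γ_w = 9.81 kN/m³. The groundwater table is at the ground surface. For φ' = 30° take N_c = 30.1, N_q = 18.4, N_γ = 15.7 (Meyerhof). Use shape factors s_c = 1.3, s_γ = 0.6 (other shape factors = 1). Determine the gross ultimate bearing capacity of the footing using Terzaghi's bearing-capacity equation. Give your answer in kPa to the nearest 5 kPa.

Water table at ground surface, so effective unit weight γ' = 18.2 − 9.81 = 8.39 kN/m³ is used throughout; overburden q = 8.39 × 0.53 = 4.4467 kPa; the same γ' applies in the ½γBN_γ term.
Cohesion term c·N_c·s_c = 6 × 30.1 × 1.3 = 234.78 kPa; surcharge term q·N_q = 4.4467 × 18.4 = 81.819 kPa; self-weight term 0.5·γ·B·N_γ·s_γ = 0.5 × 8.39 × 1.2 × 15.7 × 0.6 = 47.42 kPa.
q_ult = 234.78 + 81.819 + 47.42 = 364.02 kPa.

q_ult ≈ 365 kPa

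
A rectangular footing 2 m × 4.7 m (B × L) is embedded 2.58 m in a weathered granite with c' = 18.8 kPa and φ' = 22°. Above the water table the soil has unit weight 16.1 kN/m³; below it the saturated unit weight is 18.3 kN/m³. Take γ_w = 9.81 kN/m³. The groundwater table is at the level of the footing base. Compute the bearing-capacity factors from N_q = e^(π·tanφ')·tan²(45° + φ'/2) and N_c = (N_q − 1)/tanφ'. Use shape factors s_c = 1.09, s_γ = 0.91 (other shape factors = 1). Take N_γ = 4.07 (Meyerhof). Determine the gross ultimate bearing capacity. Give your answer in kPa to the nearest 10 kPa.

tan22° = 0.404, so N_q = e^(π×0.404)·tan²(56°) = 3.558 × 2.198 = 7.82.
N_c = (7.82 − 1)/tan22° = 16.88.
Overburden at base level: q = 16.1 × 2.58 = 41.538 kPa.
Below the base the soil is submerged, so the ½γBN_γ term uses γ' = 18.3 − 9.81 = 8.49 kN/m³.
Cohesion term c·N_c·s_c = 18.8 × 16.883 × 1.09 = 345.96 kPa; surcharge term q·N_q = 41.538 × 7.8211 = 324.87 kPa; self-weight term 0.5·γ·B·N_γ·s_γ = 0.5 × 8.49 × 2 × 4.07 × 0.91 = 31.444 kPa.
q_ult = 345.96 + 324.87 + 31.444 = 702.28 kPa.

q_ult ≈ 700 kPa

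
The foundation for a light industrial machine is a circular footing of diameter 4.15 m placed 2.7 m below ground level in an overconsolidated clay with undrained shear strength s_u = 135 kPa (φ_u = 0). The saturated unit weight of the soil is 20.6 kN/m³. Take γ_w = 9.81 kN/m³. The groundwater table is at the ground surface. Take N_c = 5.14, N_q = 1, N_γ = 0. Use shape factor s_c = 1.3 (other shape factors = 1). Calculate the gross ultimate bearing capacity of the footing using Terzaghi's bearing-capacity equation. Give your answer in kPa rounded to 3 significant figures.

Water table at ground surface, so effective unit weight γ' = 20.6 − 9.81 = 10.79 kN/m³ is used throughout; overburden q = 10.79 × 2.7 = 29.133 kPa.
Cohesion term c·N_c·s_c = 135 × 5.14 × 1.3 = 902.07 kPa; surcharge term q·N_q = 29.133 × 1 = 29.133 kPa.
q_ult = 902.07 + 29.133 = 931.2 kPa.

q_ult ≈ 931 kPa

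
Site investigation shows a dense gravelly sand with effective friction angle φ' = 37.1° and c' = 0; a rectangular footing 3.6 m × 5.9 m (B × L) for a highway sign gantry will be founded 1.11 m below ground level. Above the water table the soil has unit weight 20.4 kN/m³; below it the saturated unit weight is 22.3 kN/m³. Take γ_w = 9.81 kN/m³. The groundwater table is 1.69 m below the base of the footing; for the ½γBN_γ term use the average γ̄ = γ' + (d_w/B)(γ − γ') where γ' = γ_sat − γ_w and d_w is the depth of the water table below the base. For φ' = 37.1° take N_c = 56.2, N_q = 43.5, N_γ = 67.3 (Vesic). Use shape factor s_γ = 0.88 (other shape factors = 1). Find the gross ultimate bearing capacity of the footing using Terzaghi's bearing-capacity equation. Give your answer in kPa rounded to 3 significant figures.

q_ult ≈ 2710 kPa

q = γ·D_f = 20.4 × 1.11 = 22.644 kPa.
γ' = 12.49 kN/m³; averaging over the depth B below the base, γ̄ = γ' + (d_w/B)(γ − γ') = 16.203 kN/m³.
q·N_q = 22.644 × 43.5 = 985.01 kPa
0.5·γ·B·N_γ·s_γ = 0.5 × 16.203 × 3.6 × 67.3 × 0.88 = 1727.3 kPa
q_ult = 985.01 + 1727.3 = 2712.3 kPa.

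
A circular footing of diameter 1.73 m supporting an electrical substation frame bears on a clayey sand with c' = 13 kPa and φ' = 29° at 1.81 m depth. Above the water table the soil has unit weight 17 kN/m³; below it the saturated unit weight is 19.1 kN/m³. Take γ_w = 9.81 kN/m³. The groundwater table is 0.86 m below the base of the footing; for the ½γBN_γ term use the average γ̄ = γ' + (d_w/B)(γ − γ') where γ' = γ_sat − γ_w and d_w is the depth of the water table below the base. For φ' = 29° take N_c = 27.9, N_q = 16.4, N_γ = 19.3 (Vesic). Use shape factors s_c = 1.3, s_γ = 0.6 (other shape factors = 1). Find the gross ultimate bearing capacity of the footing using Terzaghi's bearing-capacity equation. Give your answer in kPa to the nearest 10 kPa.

Overburden at base level: q = 17 × 1.81 = 30.77 kPa.
The water table is 0.86 m below the base (< B = 1.73 m), so the ½γBN_γ term uses γ̄ = γ' + (d_w/B)(γ − γ') = 9.29 + (0.86/1.73)(17 − 9.29) = 13.123 kN/m³.
Cohesion term c·N_c·s_c = 13 × 27.9 × 1.3 = 471.51 kPa; surcharge term q·N_q = 30.77 × 16.4 = 504.63 kPa; self-weight term 0.5·γ·B·N_γ·s_γ = 0.5 × 13.123 × 1.73 × 19.3 × 0.6 = 131.45 kPa.
q_ult = 471.51 + 504.63 + 131.45 = 1107.6 kPa.

q_ult ≈ 1110 kPa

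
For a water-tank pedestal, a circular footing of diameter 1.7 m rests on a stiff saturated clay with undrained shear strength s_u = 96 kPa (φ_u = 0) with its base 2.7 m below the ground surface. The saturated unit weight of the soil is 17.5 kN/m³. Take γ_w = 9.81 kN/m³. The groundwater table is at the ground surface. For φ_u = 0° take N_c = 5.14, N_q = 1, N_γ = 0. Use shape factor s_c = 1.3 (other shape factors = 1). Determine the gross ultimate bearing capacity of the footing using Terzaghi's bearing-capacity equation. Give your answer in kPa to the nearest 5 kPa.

γ' = 17.5 − 9.81 = 7.69 kN/m³ (submerged throughout). q = 7.69 × 2.7 = 20.763 kPa.
c·N_c·s_c = 96 × 5.14 × 1.3 = 641.47 kPa
q·N_q = 20.763 × 1 = 20.763 kPa
q_ult = 641.47 + 20.763 = 662.24 kPa.

q_ult ≈ 660 kPa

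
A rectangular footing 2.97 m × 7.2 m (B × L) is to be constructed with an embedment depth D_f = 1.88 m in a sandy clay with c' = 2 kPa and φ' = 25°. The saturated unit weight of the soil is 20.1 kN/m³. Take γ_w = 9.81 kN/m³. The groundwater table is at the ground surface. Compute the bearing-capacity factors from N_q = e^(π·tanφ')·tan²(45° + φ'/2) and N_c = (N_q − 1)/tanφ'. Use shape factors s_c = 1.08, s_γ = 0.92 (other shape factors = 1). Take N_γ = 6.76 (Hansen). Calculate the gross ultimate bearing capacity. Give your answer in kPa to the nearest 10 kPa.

tan25° = 0.4663, so N_q = e^(π×0.4663)·tan²(57.5°) = 4.327 × 2.464 = 10.66.
N_c = (10.66 − 1)/tan25° = 20.72.
Water table at ground surface, so effective unit weight γ' = 20.1 − 9.81 = 10.29 kN/m³ is used throughout; overburden q = 10.29 × 1.88 = 19.345 kPa; the same γ' applies in the ½γBN_γ term.
Cohesion term c·N_c·s_c = 2 × 20.721 × 1.08 = 44.756 kPa; surcharge term q·N_q = 19.345 × 10.662 = 206.26 kPa; self-weight term 0.5·γ·B·N_γ·s_γ = 0.5 × 10.29 × 2.97 × 6.76 × 0.92 = 95.033 kPa.
q_ult = 44.756 + 206.26 + 95.033 = 346.05 kPa.

q_ult ≈ 350 kPa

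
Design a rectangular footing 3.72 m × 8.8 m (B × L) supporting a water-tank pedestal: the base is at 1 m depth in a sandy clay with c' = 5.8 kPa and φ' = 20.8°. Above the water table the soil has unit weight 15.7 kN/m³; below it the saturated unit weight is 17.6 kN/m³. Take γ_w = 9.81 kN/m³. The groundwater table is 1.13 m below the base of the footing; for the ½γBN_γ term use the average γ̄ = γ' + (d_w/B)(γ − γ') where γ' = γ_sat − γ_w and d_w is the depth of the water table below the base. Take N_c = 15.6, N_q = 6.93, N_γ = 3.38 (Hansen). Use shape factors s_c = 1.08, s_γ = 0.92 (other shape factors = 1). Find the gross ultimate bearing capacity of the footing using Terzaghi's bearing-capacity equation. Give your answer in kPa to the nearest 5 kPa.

q_ult ≈ 265 kPa

Overburden at base level: q = 15.7 × 1 = 15.7 kPa.
The water table is 1.13 m below the base (< B = 3.72 m), so the ½γBN_γ term uses γ̄ = γ' + (d_w/B)(γ − γ') = 7.79 + (1.13/3.72)(15.7 − 7.79) = 10.193 kN/m³.
Cohesion term c·N_c·s_c = 5.8 × 15.6 × 1.08 = 97.718 kPa; surcharge term q·N_q = 15.7 × 6.93 = 108.8 kPa; self-weight term 0.5·γ·B·N_γ·s_γ = 0.5 × 10.193 × 3.72 × 3.38 × 0.92 = 58.954 kPa.
q_ult = 97.718 + 108.8 + 58.954 = 265.47 kPa.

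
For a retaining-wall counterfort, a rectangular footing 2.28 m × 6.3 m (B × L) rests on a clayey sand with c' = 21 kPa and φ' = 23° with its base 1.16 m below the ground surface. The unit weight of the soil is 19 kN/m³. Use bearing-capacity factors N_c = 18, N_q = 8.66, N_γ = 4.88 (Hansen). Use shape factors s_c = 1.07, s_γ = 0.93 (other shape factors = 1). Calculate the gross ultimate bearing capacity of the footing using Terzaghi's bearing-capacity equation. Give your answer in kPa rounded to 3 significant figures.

Overburden at base level: q = 19 × 1.16 = 22.04 kPa.
Cohesion term c·N_c·s_c = 21 × 18 × 1.07 = 404.46 kPa; surcharge term q·N_q = 22.04 × 8.66 = 190.87 kPa; self-weight term 0.5·γ·B·N_γ·s_γ = 0.5 × 19 × 2.28 × 4.88 × 0.93 = 98.302 kPa.
q_ult = 404.46 + 190.87 + 98.302 = 693.63 kPa.

q_ult ≈ 694 kPa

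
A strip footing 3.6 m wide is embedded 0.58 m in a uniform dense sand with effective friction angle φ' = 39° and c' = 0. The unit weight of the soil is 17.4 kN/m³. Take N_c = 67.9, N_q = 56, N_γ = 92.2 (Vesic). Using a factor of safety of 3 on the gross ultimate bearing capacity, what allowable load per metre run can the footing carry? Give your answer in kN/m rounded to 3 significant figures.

≈ 4140 kN/m

Effective surcharge at the founding depth q = γ·D_f = 17.4 × 0.58 = 10.092 kPa.
q_ult = q·N_q + 0.5·γ·B·N_γ
     = 10.092 × 56 + 0.5 × 17.4 × 3.6 × 92.2
     = 565.15 + 2887.7 = 3452.9 kPa.
Gross allowable pressure q_all = 3452.9 / 3 = 1151 kPa.
Allowable wall load = q_all × B = 1151 × 3.6 = 4143.4 kN per metre run.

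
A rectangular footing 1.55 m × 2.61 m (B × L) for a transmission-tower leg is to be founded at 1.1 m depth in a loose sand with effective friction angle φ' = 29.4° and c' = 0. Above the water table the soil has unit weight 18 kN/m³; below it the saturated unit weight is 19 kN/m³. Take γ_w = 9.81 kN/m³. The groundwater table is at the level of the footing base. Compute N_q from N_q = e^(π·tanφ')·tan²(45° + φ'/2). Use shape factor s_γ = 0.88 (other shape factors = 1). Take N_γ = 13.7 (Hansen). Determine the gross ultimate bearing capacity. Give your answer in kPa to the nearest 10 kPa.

q_ult ≈ 430 kPa

tan29.4° = 0.5635, so N_q = e^(π×0.5635)·tan²(59.7°) = 5.872 × 2.929 = 17.2.
Overburden at base level: q = 18 × 1.1 = 19.8 kPa.
Below the base the soil is submerged, so the ½γBN_γ term uses γ' = 19 − 9.81 = 9.19 kN/m³.
Surcharge term q·N_q = 19.8 × 17.196 = 340.49 kPa; self-weight term 0.5·γ·B·N_γ·s_γ = 0.5 × 9.19 × 1.55 × 13.7 × 0.88 = 85.866 kPa.
q_ult = 340.49 + 85.866 = 426.35 kPa.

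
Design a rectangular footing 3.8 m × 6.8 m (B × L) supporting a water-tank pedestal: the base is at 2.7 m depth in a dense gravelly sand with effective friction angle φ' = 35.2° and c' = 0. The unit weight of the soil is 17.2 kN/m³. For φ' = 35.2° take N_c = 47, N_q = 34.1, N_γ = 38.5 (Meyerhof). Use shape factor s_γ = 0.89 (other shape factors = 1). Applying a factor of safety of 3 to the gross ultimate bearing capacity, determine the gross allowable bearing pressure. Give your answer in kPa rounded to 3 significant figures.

q = γ·D_f = 17.2 × 2.7 = 46.44 kPa.
q·N_q = 46.44 × 34.1 = 1583.6 kPa
0.5·γ·B·N_γ·s_γ = 0.5 × 17.2 × 3.8 × 38.5 × 0.89 = 1119.8 kPa
q_ult = 1583.6 + 1119.8 = 2703.4 kPa.
q_all = q_ult / FS = 2703.4 / 3 = 901.13 kPa.

q_all ≈ 901 kPa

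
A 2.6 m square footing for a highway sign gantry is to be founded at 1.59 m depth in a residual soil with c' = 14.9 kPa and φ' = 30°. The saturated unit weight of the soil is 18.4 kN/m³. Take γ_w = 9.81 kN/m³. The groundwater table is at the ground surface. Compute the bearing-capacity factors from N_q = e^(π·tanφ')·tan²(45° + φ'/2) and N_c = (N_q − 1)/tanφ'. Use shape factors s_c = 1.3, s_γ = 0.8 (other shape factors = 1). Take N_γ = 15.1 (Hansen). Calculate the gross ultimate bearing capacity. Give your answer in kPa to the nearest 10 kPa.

q_ult ≈ 970 kPa

tan30° = 0.5774, so N_q = e^(π×0.5774)·tan²(60°) = 6.134 × 3.0 = 18.4.
N_c = (18.4 − 1)/tan30° = 30.14.
With the water table at the surface the whole profile is submerged: γ' = 18.4 − 9.81 = 8.59 kN/m³, so q = γ'·D_f = 13.658 kPa; the same γ' applies in the ½γBN_γ term.
q_ult = c·N_c·s_c + q·N_q + 0.5·γ·B·N_γ·s_γ
     = 14.9 × 30.14 × 1.3 + 13.658 × 18.401 + 0.5 × 8.59 × 2.6 × 15.1 × 0.8
     = 583.8 + 251.32 + 134.9 = 970.03 kPa.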